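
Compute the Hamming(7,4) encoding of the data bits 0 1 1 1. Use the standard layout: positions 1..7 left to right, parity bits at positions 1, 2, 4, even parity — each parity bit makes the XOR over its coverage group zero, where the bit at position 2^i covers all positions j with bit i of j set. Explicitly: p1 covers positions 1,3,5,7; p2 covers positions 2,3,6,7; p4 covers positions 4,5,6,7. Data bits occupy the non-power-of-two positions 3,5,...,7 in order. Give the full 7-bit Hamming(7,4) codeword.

0001111

Place data bits at non-power-of-two positions: b3=0, b5=1, b6=1, b7=1.
p1 = XOR of data positions {3,5,7} = 0⊕1⊕1 = 0
p2 = XOR of data positions {3,6,7} = 0⊕1⊕1 = 0
p4 = XOR of data positions {5,6,7} = 1⊕1⊕1 = 1
Codeword b1..b7 = 0001111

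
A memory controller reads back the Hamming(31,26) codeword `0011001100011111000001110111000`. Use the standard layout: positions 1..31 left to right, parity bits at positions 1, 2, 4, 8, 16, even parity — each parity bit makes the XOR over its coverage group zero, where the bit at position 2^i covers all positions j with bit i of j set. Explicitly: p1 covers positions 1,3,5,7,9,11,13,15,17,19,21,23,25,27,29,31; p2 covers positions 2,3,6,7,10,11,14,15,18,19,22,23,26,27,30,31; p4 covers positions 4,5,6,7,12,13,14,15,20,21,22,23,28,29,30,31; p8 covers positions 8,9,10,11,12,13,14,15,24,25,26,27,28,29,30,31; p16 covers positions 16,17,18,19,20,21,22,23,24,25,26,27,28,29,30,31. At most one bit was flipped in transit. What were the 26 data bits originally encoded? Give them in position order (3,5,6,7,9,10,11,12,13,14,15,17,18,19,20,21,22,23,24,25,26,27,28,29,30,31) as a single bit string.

10010001111000001110110000

s1: b1⊕b3⊕b5⊕b7⊕b9⊕b11⊕b13⊕b15⊕b17⊕b19⊕b21⊕b23⊕b25⊕b27⊕b29⊕b31 = 0⊕1⊕0⊕1⊕0⊕0⊕1⊕1⊕0⊕0⊕0⊕1⊕0⊕1⊕0⊕0 = 0
s2: b2⊕b3⊕b6⊕b7⊕b10⊕b11⊕b14⊕b15⊕b18⊕b19⊕b22⊕b23⊕b26⊕b27⊕b30⊕b31 = 0⊕1⊕0⊕1⊕0⊕0⊕1⊕1⊕0⊕0⊕1⊕1⊕1⊕1⊕0⊕0 = 0
s4: b4⊕b5⊕b6⊕b7⊕b12⊕b13⊕b14⊕b15⊕b20⊕b21⊕b22⊕b23⊕b28⊕b29⊕b30⊕b31 = 1⊕0⊕0⊕1⊕1⊕1⊕1⊕1⊕0⊕0⊕1⊕1⊕1⊕0⊕0⊕0 = 1
s8: b8⊕b9⊕b10⊕b11⊕b12⊕b13⊕b14⊕b15⊕b24⊕b25⊕b26⊕b27⊕b28⊕b29⊕b30⊕b31 = 1⊕0⊕0⊕0⊕1⊕1⊕1⊕1⊕1⊕0⊕1⊕1⊕1⊕0⊕0⊕0 = 1
s16: b16⊕b17⊕b18⊕b19⊕b20⊕b21⊕b22⊕b23⊕b24⊕b25⊕b26⊕b27⊕b28⊕b29⊕b30⊕b31 = 1⊕0⊕0⊕0⊕0⊕0⊕1⊕1⊕1⊕0⊕1⊕1⊕1⊕0⊕0⊕0 = 1
Syndrome (s16...s1) = 11100 → position 28.
Flip bit 28: corrected codeword = 0011001100011111000001110110000
Data bits at positions 3,5,6,7,9,10,11,12,13,14,15,17,18,19,20,21,22,23,24,25,26,27,28,29,30,31: 10010001111000001110110000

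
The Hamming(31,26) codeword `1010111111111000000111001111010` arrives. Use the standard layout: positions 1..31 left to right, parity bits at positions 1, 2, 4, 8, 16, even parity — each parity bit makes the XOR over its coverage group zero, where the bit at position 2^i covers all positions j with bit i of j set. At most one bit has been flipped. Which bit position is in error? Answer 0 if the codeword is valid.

10

s1: b1⊕b3⊕b5⊕b7⊕b9⊕b11⊕b13⊕b15⊕b17⊕b19⊕b21⊕b23⊕b25⊕b27⊕b29⊕b31 = 1⊕1⊕1⊕1⊕1⊕1⊕1⊕0⊕0⊕0⊕1⊕0⊕1⊕1⊕0⊕0 = 0
s2: b2⊕b3⊕b6⊕b7⊕b10⊕b11⊕b14⊕b15⊕b18⊕b19⊕b22⊕b23⊕b26⊕b27⊕b30⊕b31 = 0⊕1⊕1⊕1⊕1⊕1⊕0⊕0⊕0⊕0⊕1⊕0⊕1⊕1⊕1⊕0 = 1
s4: b4⊕b5⊕b6⊕b7⊕b12⊕b13⊕b14⊕b15⊕b20⊕b21⊕b22⊕b23⊕b28⊕b29⊕b30⊕b31 = 0⊕1⊕1⊕1⊕1⊕1⊕0⊕0⊕1⊕1⊕1⊕0⊕1⊕0⊕1⊕0 = 0
s8: b8⊕b9⊕b10⊕b11⊕b12⊕b13⊕b14⊕b15⊕b24⊕b25⊕b26⊕b27⊕b28⊕b29⊕b30⊕b31 = 1⊕1⊕1⊕1⊕1⊕1⊕0⊕0⊕0⊕1⊕1⊕1⊕1⊕0⊕1⊕0 = 1
s16: b16⊕b17⊕b18⊕b19⊕b20⊕b21⊕b22⊕b23⊕b24⊕b25⊕b26⊕b27⊕b28⊕b29⊕b30⊕b31 = 0⊕0⊕0⊕0⊕1⊕1⊕1⊕0⊕0⊕1⊕1⊕1⊕1⊕0⊕1⊕0 = 0
Syndrome (s16...s1) = 01010 → position 10.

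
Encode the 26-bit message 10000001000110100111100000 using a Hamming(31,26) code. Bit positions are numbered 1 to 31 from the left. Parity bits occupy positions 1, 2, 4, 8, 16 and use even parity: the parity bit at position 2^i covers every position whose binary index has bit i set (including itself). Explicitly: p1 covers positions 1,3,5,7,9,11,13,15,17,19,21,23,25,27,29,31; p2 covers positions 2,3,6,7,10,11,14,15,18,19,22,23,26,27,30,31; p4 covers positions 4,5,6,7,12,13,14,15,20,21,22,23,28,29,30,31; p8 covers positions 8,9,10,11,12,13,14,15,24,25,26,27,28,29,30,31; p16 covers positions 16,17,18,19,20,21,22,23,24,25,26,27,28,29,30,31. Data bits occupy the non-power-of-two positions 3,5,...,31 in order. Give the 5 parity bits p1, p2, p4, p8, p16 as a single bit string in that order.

00101

Place data bits at non-power-of-two positions: b3=1, b5=0, b6=0, b7=0, b9=0, b10=0, b11=0, b12=1, b13=0, b14=0, b15=0, b17=1, b18=1, b19=0, b20=1, b21=0, b22=0, b23=1, b24=1, b25=1, b26=1, b27=0, b28=0, b29=0, b30=0, b31=0.
p1 = XOR of data positions {3,5,7,9,11,13,15,17,19,21,23,25,27,29,31} = 1⊕0⊕0⊕0⊕0⊕0⊕0⊕1⊕0⊕0⊕1⊕1⊕0⊕0⊕0 = 0
p2 = XOR of data positions {3,6,7,10,11,14,15,18,19,22,23,26,27,30,31} = 1⊕0⊕0⊕0⊕0⊕0⊕0⊕1⊕0⊕0⊕1⊕1⊕0⊕0⊕0 = 0
p4 = XOR of data positions {5,6,7,12,13,14,15,20,21,22,23,28,29,30,31} = 0⊕0⊕0⊕1⊕0⊕0⊕0⊕1⊕0⊕0⊕1⊕0⊕0⊕0⊕0 = 1
p8 = XOR of data positions {9,10,11,12,13,14,15,24,25,26,27,28,29,30,31} = 0⊕0⊕0⊕1⊕0⊕0⊕0⊕1⊕1⊕1⊕0⊕0⊕0⊕0⊕0 = 0
p16 = XOR of data positions {17,18,19,20,21,22,23,24,25,26,27,28,29,30,31} = 1⊕1⊕0⊕1⊕0⊕0⊕1⊕1⊕1⊕1⊕0⊕0⊕0⊕0⊕0 = 1
Parity bits p1,p2,p4,p8,p16 = 00101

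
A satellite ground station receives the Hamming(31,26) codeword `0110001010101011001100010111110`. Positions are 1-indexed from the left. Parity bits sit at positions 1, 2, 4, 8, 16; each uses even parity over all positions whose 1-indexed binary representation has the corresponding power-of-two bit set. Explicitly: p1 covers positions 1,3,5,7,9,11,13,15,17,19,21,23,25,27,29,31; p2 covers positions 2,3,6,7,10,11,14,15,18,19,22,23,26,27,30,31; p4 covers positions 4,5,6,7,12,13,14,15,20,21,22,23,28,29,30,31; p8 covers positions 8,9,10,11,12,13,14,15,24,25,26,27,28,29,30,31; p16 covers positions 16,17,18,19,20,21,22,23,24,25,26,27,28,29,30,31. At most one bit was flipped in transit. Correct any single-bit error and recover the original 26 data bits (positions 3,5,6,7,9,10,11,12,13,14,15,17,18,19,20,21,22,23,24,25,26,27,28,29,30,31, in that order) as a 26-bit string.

s1: b1⊕b3⊕b5⊕b7⊕b9⊕b11⊕b13⊕b15⊕b17⊕b19⊕b21⊕b23⊕b25⊕b27⊕b29⊕b31 = 0⊕1⊕0⊕1⊕1⊕1⊕1⊕1⊕0⊕1⊕0⊕0⊕0⊕1⊕1⊕0 = 1
s2: b2⊕b3⊕b6⊕b7⊕b10⊕b11⊕b14⊕b15⊕b18⊕b19⊕b22⊕b23⊕b26⊕b27⊕b30⊕b31 = 1⊕1⊕0⊕1⊕0⊕1⊕0⊕1⊕0⊕1⊕0⊕0⊕1⊕1⊕1⊕0 = 1
s4: b4⊕b5⊕b6⊕b7⊕b12⊕b13⊕b14⊕b15⊕b20⊕b21⊕b22⊕b23⊕b28⊕b29⊕b30⊕b31 = 0⊕0⊕0⊕1⊕0⊕1⊕0⊕1⊕1⊕0⊕0⊕0⊕1⊕1⊕1⊕0 = 1
s8: b8⊕b9⊕b10⊕b11⊕b12⊕b13⊕b14⊕b15⊕b24⊕b25⊕b26⊕b27⊕b28⊕b29⊕b30⊕b31 = 0⊕1⊕0⊕1⊕0⊕1⊕0⊕1⊕1⊕0⊕1⊕1⊕1⊕1⊕1⊕0 = 0
s16: b16⊕b17⊕b18⊕b19⊕b20⊕b21⊕b22⊕b23⊕b24⊕b25⊕b26⊕b27⊕b28⊕b29⊕b30⊕b31 = 1⊕0⊕0⊕1⊕1⊕0⊕0⊕0⊕1⊕0⊕1⊕1⊕1⊕1⊕1⊕0 = 1
Syndrome (s16...s1) = 10111 → position 23.
Flip bit 23: corrected codeword = 0110001010101011001100110111110
Data bits at positions 3,5,6,7,9,10,11,12,13,14,15,17,18,19,20,21,22,23,24,25,26,27,28,29,30,31: 10011010101001100110111110

10011010101001100110111110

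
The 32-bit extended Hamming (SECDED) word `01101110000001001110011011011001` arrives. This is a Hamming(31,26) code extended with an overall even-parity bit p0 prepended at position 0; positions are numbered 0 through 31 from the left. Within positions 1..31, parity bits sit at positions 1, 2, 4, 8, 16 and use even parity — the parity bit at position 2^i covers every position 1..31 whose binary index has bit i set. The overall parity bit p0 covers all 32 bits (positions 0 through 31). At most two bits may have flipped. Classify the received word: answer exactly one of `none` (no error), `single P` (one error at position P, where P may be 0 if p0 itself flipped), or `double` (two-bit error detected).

s1: b1⊕b3⊕b5⊕b7⊕b9⊕b11⊕b13⊕b15⊕b17⊕b19⊕b21⊕b23⊕b25⊕b27⊕b29⊕b31 = 1⊕0⊕1⊕0⊕0⊕0⊕1⊕0⊕1⊕0⊕1⊕0⊕1⊕1⊕0⊕1 = 0
s2: b2⊕b3⊕b6⊕b7⊕b10⊕b11⊕b14⊕b15⊕b18⊕b19⊕b22⊕b23⊕b26⊕b27⊕b30⊕b31 = 1⊕0⊕1⊕0⊕0⊕0⊕0⊕0⊕1⊕0⊕1⊕0⊕0⊕1⊕0⊕1 = 0
s4: b4⊕b5⊕b6⊕b7⊕b12⊕b13⊕b14⊕b15⊕b20⊕b21⊕b22⊕b23⊕b28⊕b29⊕b30⊕b31 = 1⊕1⊕1⊕0⊕0⊕1⊕0⊕0⊕0⊕1⊕1⊕0⊕1⊕0⊕0⊕1 = 0
s8: b8⊕b9⊕b10⊕b11⊕b12⊕b13⊕b14⊕b15⊕b24⊕b25⊕b26⊕b27⊕b28⊕b29⊕b30⊕b31 = 0⊕0⊕0⊕0⊕0⊕1⊕0⊕0⊕1⊕1⊕0⊕1⊕1⊕0⊕0⊕1 = 0
s16: b16⊕b17⊕b18⊕b19⊕b20⊕b21⊕b22⊕b23⊕b24⊕b25⊕b26⊕b27⊕b28⊕b29⊕b30⊕b31 = 1⊕1⊕1⊕0⊕0⊕1⊕1⊕0⊕1⊕1⊕0⊕1⊕1⊕0⊕0⊕1 = 0
Syndrome (s16...s1) = 00000 → position 0 (no error).
Overall parity (XOR of all 32 bits, including p0): 0⊕1⊕1⊕0⊕1⊕1⊕1⊕0⊕0⊕0⊕0⊕0⊕0⊕1⊕0⊕0⊕1⊕1⊕1⊕0⊕0⊕1⊕1⊕0⊕1⊕1⊕0⊕1⊕1⊕0⊕0⊕1 = 0
Overall=0, syndrome position=0 → no error.

none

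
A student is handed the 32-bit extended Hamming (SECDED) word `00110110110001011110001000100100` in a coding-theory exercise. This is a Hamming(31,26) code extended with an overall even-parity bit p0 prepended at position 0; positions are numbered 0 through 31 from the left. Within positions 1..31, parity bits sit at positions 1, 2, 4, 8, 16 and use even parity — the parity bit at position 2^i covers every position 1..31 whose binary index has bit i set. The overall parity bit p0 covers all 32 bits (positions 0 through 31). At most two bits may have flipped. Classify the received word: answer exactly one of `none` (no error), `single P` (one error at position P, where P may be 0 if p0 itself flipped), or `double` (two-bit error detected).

double

s1: b1⊕b3⊕b5⊕b7⊕b9⊕b11⊕b13⊕b15⊕b17⊕b19⊕b21⊕b23⊕b25⊕b27⊕b29⊕b31 = 0⊕1⊕1⊕0⊕1⊕0⊕1⊕1⊕1⊕0⊕0⊕0⊕0⊕0⊕1⊕0 = 1
s2: b2⊕b3⊕b6⊕b7⊕b10⊕b11⊕b14⊕b15⊕b18⊕b19⊕b22⊕b23⊕b26⊕b27⊕b30⊕b31 = 1⊕1⊕1⊕0⊕0⊕0⊕0⊕1⊕1⊕0⊕1⊕0⊕1⊕0⊕0⊕0 = 1
s4: b4⊕b5⊕b6⊕b7⊕b12⊕b13⊕b14⊕b15⊕b20⊕b21⊕b22⊕b23⊕b28⊕b29⊕b30⊕b31 = 0⊕1⊕1⊕0⊕0⊕1⊕0⊕1⊕0⊕0⊕1⊕0⊕0⊕1⊕0⊕0 = 0
s8: b8⊕b9⊕b10⊕b11⊕b12⊕b13⊕b14⊕b15⊕b24⊕b25⊕b26⊕b27⊕b28⊕b29⊕b30⊕b31 = 1⊕1⊕0⊕0⊕0⊕1⊕0⊕1⊕0⊕0⊕1⊕0⊕0⊕1⊕0⊕0 = 0
s16: b16⊕b17⊕b18⊕b19⊕b20⊕b21⊕b22⊕b23⊕b24⊕b25⊕b26⊕b27⊕b28⊕b29⊕b30⊕b31 = 1⊕1⊕1⊕0⊕0⊕0⊕1⊕0⊕0⊕0⊕1⊕0⊕0⊕1⊕0⊕0 = 0
Syndrome (s16...s1) = 00011 → position 3.
Overall parity (XOR of all 32 bits, including p0): 0⊕0⊕1⊕1⊕0⊕1⊕1⊕0⊕1⊕1⊕0⊕0⊕0⊕1⊕0⊕1⊕1⊕1⊕1⊕0⊕0⊕0⊕1⊕0⊕0⊕0⊕1⊕0⊕0⊕1⊕0⊕0 = 0
Overall=0, syndrome position=3 → double-bit error detected (uncorrectable).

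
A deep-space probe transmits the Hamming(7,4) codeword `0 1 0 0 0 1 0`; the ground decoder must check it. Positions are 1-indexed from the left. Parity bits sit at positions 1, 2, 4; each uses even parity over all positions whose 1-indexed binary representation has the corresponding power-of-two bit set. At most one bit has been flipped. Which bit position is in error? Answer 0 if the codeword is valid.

4

s1: b1⊕b3⊕b5⊕b7 = 0⊕0⊕0⊕0 = 0
s2: b2⊕b3⊕b6⊕b7 = 1⊕0⊕1⊕0 = 0
s4: b4⊕b5⊕b6⊕b7 = 0⊕0⊕1⊕0 = 1
Syndrome (s4...s1) = 100 → position 4.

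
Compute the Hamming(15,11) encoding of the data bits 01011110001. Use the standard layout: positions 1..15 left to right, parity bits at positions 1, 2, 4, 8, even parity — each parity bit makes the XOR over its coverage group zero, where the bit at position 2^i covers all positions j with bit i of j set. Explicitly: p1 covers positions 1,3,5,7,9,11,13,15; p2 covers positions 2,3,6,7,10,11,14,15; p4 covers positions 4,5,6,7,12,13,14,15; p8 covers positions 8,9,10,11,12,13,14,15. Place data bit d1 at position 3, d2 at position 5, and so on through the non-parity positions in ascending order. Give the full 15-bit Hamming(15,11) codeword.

100110101110001

Place data bits at non-power-of-two positions: b3=0, b5=1, b6=0, b7=1, b9=1, b10=1, b11=1, b12=0, b13=0, b14=0, b15=1.
p1 = XOR of data positions {3,5,7,9,11,13,15} = 0⊕1⊕1⊕1⊕1⊕0⊕1 = 1
p2 = XOR of data positions {3,6,7,10,11,14,15} = 0⊕0⊕1⊕1⊕1⊕0⊕1 = 0
p4 = XOR of data positions {5,6,7,12,13,14,15} = 1⊕0⊕1⊕0⊕0⊕0⊕1 = 1
p8 = XOR of data positions {9,10,11,12,13,14,15} = 1⊕1⊕1⊕0⊕0⊕0⊕1 = 0
Codeword b1..b15 = 100110101110001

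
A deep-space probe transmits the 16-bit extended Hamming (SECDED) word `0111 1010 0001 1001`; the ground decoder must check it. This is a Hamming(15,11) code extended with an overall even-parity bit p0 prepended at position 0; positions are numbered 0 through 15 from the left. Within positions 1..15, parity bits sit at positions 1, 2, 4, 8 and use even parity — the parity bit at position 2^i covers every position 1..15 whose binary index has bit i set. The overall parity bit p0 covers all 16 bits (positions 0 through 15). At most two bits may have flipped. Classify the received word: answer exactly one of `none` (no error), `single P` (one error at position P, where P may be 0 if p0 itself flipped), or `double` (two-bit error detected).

double

s1: b1⊕b3⊕b5⊕b7⊕b9⊕b11⊕b13⊕b15 = 1⊕1⊕0⊕0⊕0⊕1⊕0⊕1 = 0
s2: b2⊕b3⊕b6⊕b7⊕b10⊕b11⊕b14⊕b15 = 1⊕1⊕1⊕0⊕0⊕1⊕0⊕1 = 1
s4: b4⊕b5⊕b6⊕b7⊕b12⊕b13⊕b14⊕b15 = 1⊕0⊕1⊕0⊕1⊕0⊕0⊕1 = 0
s8: b8⊕b9⊕b10⊕b11⊕b12⊕b13⊕b14⊕b15 = 0⊕0⊕0⊕1⊕1⊕0⊕0⊕1 = 1
Syndrome (s8...s1) = 1010 → position 10.
Overall parity (XOR of all 16 bits, including p0): 0⊕1⊕1⊕1⊕1⊕0⊕1⊕0⊕0⊕0⊕0⊕1⊕1⊕0⊕0⊕1 = 0
Overall=0, syndrome position=10 → double-bit error detected (uncorrectable).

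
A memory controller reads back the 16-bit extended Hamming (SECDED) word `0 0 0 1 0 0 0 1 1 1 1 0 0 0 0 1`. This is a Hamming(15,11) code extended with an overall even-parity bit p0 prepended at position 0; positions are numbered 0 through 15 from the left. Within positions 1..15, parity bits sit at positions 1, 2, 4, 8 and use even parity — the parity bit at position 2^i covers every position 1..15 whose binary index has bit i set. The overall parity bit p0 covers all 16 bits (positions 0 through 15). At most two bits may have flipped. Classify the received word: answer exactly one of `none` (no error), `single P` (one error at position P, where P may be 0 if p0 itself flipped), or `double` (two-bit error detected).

none

s1: b1⊕b3⊕b5⊕b7⊕b9⊕b11⊕b13⊕b15 = 0⊕1⊕0⊕1⊕1⊕0⊕0⊕1 = 0
s2: b2⊕b3⊕b6⊕b7⊕b10⊕b11⊕b14⊕b15 = 0⊕1⊕0⊕1⊕1⊕0⊕0⊕1 = 0
s4: b4⊕b5⊕b6⊕b7⊕b12⊕b13⊕b14⊕b15 = 0⊕0⊕0⊕1⊕0⊕0⊕0⊕1 = 0
s8: b8⊕b9⊕b10⊕b11⊕b12⊕b13⊕b14⊕b15 = 1⊕1⊕1⊕0⊕0⊕0⊕0⊕1 = 0
Syndrome (s8...s1) = 0000 → position 0 (no error).
Overall parity (XOR of all 16 bits, including p0): 0⊕0⊕0⊕1⊕0⊕0⊕0⊕1⊕1⊕1⊕1⊕0⊕0⊕0⊕0⊕1 = 0
Overall=0, syndrome position=0 → no error.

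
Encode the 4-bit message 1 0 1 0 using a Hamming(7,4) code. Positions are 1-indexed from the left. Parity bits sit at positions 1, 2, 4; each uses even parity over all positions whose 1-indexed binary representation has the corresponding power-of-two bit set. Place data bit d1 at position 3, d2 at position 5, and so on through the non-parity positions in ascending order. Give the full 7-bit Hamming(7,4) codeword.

Place data bits at non-power-of-two positions: b3=1, b5=0, b6=1, b7=0.
p1 = XOR of data positions {3,5,7} = 1⊕0⊕0 = 1
p2 = XOR of data positions {3,6,7} = 1⊕1⊕0 = 0
p4 = XOR of data positions {5,6,7} = 0⊕1⊕0 = 1
Codeword b1..b7 = 1011010

1011010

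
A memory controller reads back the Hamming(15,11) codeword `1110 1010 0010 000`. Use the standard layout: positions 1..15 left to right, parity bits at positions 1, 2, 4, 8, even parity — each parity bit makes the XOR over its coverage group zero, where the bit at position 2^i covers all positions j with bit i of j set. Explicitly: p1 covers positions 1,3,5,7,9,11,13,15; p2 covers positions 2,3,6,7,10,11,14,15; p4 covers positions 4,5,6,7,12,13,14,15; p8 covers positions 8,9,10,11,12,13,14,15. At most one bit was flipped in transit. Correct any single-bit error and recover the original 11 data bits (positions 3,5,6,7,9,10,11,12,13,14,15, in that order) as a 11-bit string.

11011010000

s1: b1⊕b3⊕b5⊕b7⊕b9⊕b11⊕b13⊕b15 = 1⊕1⊕1⊕1⊕0⊕1⊕0⊕0 = 1
s2: b2⊕b3⊕b6⊕b7⊕b10⊕b11⊕b14⊕b15 = 1⊕1⊕0⊕1⊕0⊕1⊕0⊕0 = 0
s4: b4⊕b5⊕b6⊕b7⊕b12⊕b13⊕b14⊕b15 = 0⊕1⊕0⊕1⊕0⊕0⊕0⊕0 = 0
s8: b8⊕b9⊕b10⊕b11⊕b12⊕b13⊕b14⊕b15 = 0⊕0⊕0⊕1⊕0⊕0⊕0⊕0 = 1
Syndrome (s8...s1) = 1001 → position 9.
Flip bit 9: corrected codeword = 111010101010000
Data bits at positions 3,5,6,7,9,10,11,12,13,14,15: 11011010000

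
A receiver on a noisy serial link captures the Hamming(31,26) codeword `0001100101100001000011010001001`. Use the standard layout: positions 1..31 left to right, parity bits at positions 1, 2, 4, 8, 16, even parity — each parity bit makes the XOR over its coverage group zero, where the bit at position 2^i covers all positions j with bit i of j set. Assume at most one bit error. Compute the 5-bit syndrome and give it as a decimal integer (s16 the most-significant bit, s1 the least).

s1: b1⊕b3⊕b5⊕b7⊕b9⊕b11⊕b13⊕b15⊕b17⊕b19⊕b21⊕b23⊕b25⊕b27⊕b29⊕b31 = 0⊕0⊕1⊕0⊕0⊕1⊕0⊕0⊕0⊕0⊕1⊕0⊕0⊕0⊕0⊕1 = 0
s2: b2⊕b3⊕b6⊕b7⊕b10⊕b11⊕b14⊕b15⊕b18⊕b19⊕b22⊕b23⊕b26⊕b27⊕b30⊕b31 = 0⊕0⊕0⊕0⊕1⊕1⊕0⊕0⊕0⊕0⊕1⊕0⊕0⊕0⊕0⊕1 = 0
s4: b4⊕b5⊕b6⊕b7⊕b12⊕b13⊕b14⊕b15⊕b20⊕b21⊕b22⊕b23⊕b28⊕b29⊕b30⊕b31 = 1⊕1⊕0⊕0⊕0⊕0⊕0⊕0⊕0⊕1⊕1⊕0⊕1⊕0⊕0⊕1 = 0
s8: b8⊕b9⊕b10⊕b11⊕b12⊕b13⊕b14⊕b15⊕b24⊕b25⊕b26⊕b27⊕b28⊕b29⊕b30⊕b31 = 1⊕0⊕1⊕1⊕0⊕0⊕0⊕0⊕1⊕0⊕0⊕0⊕1⊕0⊕0⊕1 = 0
s16: b16⊕b17⊕b18⊕b19⊕b20⊕b21⊕b22⊕b23⊕b24⊕b25⊕b26⊕b27⊕b28⊕b29⊕b30⊕b31 = 1⊕0⊕0⊕0⊕0⊕1⊕1⊕0⊕1⊕0⊕0⊕0⊕1⊕0⊕0⊕1 = 0
Syndrome (s16...s1) = 00000 → position 0 (no error).

0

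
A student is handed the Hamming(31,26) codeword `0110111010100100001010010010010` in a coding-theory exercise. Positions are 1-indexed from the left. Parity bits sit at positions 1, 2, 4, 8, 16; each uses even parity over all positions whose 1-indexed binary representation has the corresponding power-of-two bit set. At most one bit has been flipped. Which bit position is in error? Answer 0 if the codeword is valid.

s1: b1⊕b3⊕b5⊕b7⊕b9⊕b11⊕b13⊕b15⊕b17⊕b19⊕b21⊕b23⊕b25⊕b27⊕b29⊕b31 = 0⊕1⊕1⊕1⊕1⊕1⊕0⊕0⊕0⊕1⊕1⊕0⊕0⊕1⊕0⊕0 = 0
s2: b2⊕b3⊕b6⊕b7⊕b10⊕b11⊕b14⊕b15⊕b18⊕b19⊕b22⊕b23⊕b26⊕b27⊕b30⊕b31 = 1⊕1⊕1⊕1⊕0⊕1⊕1⊕0⊕0⊕1⊕0⊕0⊕0⊕1⊕1⊕0 = 1
s4: b4⊕b5⊕b6⊕b7⊕b12⊕b13⊕b14⊕b15⊕b20⊕b21⊕b22⊕b23⊕b28⊕b29⊕b30⊕b31 = 0⊕1⊕1⊕1⊕0⊕0⊕1⊕0⊕0⊕1⊕0⊕0⊕0⊕0⊕1⊕0 = 0
s8: b8⊕b9⊕b10⊕b11⊕b12⊕b13⊕b14⊕b15⊕b24⊕b25⊕b26⊕b27⊕b28⊕b29⊕b30⊕b31 = 0⊕1⊕0⊕1⊕0⊕0⊕1⊕0⊕1⊕0⊕0⊕1⊕0⊕0⊕1⊕0 = 0
s16: b16⊕b17⊕b18⊕b19⊕b20⊕b21⊕b22⊕b23⊕b24⊕b25⊕b26⊕b27⊕b28⊕b29⊕b30⊕b31 = 0⊕0⊕0⊕1⊕0⊕1⊕0⊕0⊕1⊕0⊕0⊕1⊕0⊕0⊕1⊕0 = 1
Syndrome (s16...s1) = 10010 → position 18.

18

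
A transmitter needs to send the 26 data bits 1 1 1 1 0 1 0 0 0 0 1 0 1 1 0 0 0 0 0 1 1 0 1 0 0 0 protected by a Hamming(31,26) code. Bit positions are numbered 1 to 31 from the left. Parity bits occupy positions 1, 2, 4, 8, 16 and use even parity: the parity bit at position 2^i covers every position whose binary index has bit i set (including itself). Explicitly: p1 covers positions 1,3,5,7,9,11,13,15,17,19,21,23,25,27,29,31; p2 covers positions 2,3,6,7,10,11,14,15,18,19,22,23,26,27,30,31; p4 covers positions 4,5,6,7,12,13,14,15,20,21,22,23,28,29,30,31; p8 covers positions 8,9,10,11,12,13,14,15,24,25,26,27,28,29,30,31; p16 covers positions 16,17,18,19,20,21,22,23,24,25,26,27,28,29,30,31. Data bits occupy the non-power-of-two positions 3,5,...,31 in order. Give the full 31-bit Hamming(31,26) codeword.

Place data bits at non-power-of-two positions: b3=1, b5=1, b6=1, b7=1, b9=0, b10=1, b11=0, b12=0, b13=0, b14=0, b15=1, b17=0, b18=1, b19=1, b20=0, b21=0, b22=0, b23=0, b24=0, b25=1, b26=1, b27=0, b28=1, b29=0, b30=0, b31=0.
p1 = XOR of data positions {3,5,7,9,11,13,15,17,19,21,23,25,27,29,31} = 1⊕1⊕1⊕0⊕0⊕0⊕1⊕0⊕1⊕0⊕0⊕1⊕0⊕0⊕0 = 0
p2 = XOR of data positions {3,6,7,10,11,14,15,18,19,22,23,26,27,30,31} = 1⊕1⊕1⊕1⊕0⊕0⊕1⊕1⊕1⊕0⊕0⊕1⊕0⊕0⊕0 = 0
p4 = XOR of data positions {5,6,7,12,13,14,15,20,21,22,23,28,29,30,31} = 1⊕1⊕1⊕0⊕0⊕0⊕1⊕0⊕0⊕0⊕0⊕1⊕0⊕0⊕0 = 1
p8 = XOR of data positions {9,10,11,12,13,14,15,24,25,26,27,28,29,30,31} = 0⊕1⊕0⊕0⊕0⊕0⊕1⊕0⊕1⊕1⊕0⊕1⊕0⊕0⊕0 = 1
p16 = XOR of data positions {17,18,19,20,21,22,23,24,25,26,27,28,29,30,31} = 0⊕1⊕1⊕0⊕0⊕0⊕0⊕0⊕1⊕1⊕0⊕1⊕0⊕0⊕0 = 1
Codeword b1..b31 = 0011111101000011011000001101000

0011111101000011011000001101000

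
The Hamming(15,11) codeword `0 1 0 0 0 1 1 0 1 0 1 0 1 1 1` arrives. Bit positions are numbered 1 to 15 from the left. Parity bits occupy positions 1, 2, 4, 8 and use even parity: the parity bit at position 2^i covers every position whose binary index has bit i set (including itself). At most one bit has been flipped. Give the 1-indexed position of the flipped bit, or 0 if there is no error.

13

s1: b1⊕b3⊕b5⊕b7⊕b9⊕b11⊕b13⊕b15 = 0⊕0⊕0⊕1⊕1⊕1⊕1⊕1 = 1
s2: b2⊕b3⊕b6⊕b7⊕b10⊕b11⊕b14⊕b15 = 1⊕0⊕1⊕1⊕0⊕1⊕1⊕1 = 0
s4: b4⊕b5⊕b6⊕b7⊕b12⊕b13⊕b14⊕b15 = 0⊕0⊕1⊕1⊕0⊕1⊕1⊕1 = 1
s8: b8⊕b9⊕b10⊕b11⊕b12⊕b13⊕b14⊕b15 = 0⊕1⊕0⊕1⊕0⊕1⊕1⊕1 = 1
Syndrome (s8...s1) = 1101 → position 13.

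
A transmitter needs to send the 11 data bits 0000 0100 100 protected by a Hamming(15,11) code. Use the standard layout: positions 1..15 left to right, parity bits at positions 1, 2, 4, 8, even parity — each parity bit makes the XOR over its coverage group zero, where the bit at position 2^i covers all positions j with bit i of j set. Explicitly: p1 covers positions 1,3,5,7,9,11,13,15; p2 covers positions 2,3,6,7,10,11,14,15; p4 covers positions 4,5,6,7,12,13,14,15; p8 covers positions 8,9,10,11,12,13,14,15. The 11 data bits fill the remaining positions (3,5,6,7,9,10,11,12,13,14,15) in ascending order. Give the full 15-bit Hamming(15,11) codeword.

Place data bits at non-power-of-two positions: b3=0, b5=0, b6=0, b7=0, b9=0, b10=1, b11=0, b12=0, b13=1, b14=0, b15=0.
p1 = XOR of data positions {3,5,7,9,11,13,15} = 0⊕0⊕0⊕0⊕0⊕1⊕0 = 1
p2 = XOR of data positions {3,6,7,10,11,14,15} = 0⊕0⊕0⊕1⊕0⊕0⊕0 = 1
p4 = XOR of data positions {5,6,7,12,13,14,15} = 0⊕0⊕0⊕0⊕1⊕0⊕0 = 1
p8 = XOR of data positions {9,10,11,12,13,14,15} = 0⊕1⊕0⊕0⊕1⊕0⊕0 = 0
Codeword b1..b15 = 110100000100100

110100000100100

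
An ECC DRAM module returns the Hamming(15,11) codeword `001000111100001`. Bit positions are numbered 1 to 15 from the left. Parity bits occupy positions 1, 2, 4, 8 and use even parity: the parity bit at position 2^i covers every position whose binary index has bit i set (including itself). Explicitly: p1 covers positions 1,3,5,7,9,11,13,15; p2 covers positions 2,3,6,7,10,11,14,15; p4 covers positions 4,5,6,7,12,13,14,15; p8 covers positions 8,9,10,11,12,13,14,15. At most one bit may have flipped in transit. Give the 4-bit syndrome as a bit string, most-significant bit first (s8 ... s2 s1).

s1: b1⊕b3⊕b5⊕b7⊕b9⊕b11⊕b13⊕b15 = 0⊕1⊕0⊕1⊕1⊕0⊕0⊕1 = 0
s2: b2⊕b3⊕b6⊕b7⊕b10⊕b11⊕b14⊕b15 = 0⊕1⊕0⊕1⊕1⊕0⊕0⊕1 = 0
s4: b4⊕b5⊕b6⊕b7⊕b12⊕b13⊕b14⊕b15 = 0⊕0⊕0⊕1⊕0⊕0⊕0⊕1 = 0
s8: b8⊕b9⊕b10⊕b11⊕b12⊕b13⊕b14⊕b15 = 1⊕1⊕1⊕0⊕0⊕0⊕0⊕1 = 0
Syndrome (s8...s1) = 0000 → position 0 (no error).

0000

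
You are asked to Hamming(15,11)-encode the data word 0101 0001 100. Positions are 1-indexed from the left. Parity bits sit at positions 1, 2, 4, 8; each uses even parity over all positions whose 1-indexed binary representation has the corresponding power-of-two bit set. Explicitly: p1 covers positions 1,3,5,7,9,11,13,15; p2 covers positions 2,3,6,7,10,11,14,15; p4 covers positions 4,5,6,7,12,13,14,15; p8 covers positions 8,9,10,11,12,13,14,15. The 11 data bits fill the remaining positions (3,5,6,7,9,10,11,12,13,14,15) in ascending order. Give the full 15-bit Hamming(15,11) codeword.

Place data bits at non-power-of-two positions: b3=0, b5=1, b6=0, b7=1, b9=0, b10=0, b11=0, b12=1, b13=1, b14=0, b15=0.
p1 = XOR of data positions {3,5,7,9,11,13,15} = 0⊕1⊕1⊕0⊕0⊕1⊕0 = 1
p2 = XOR of data positions {3,6,7,10,11,14,15} = 0⊕0⊕1⊕0⊕0⊕0⊕0 = 1
p4 = XOR of data positions {5,6,7,12,13,14,15} = 1⊕0⊕1⊕1⊕1⊕0⊕0 = 0
p8 = XOR of data positions {9,10,11,12,13,14,15} = 0⊕0⊕0⊕1⊕1⊕0⊕0 = 0
Codeword b1..b15 = 110010100001100

110010100001100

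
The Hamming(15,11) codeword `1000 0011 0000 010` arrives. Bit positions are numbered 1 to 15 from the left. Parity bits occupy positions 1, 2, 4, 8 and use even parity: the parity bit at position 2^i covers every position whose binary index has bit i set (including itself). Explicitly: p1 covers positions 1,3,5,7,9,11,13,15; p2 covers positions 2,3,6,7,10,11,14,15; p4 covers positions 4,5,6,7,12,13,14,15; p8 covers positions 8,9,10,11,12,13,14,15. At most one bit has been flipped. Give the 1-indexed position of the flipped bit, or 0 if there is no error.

s1: b1⊕b3⊕b5⊕b7⊕b9⊕b11⊕b13⊕b15 = 1⊕0⊕0⊕1⊕0⊕0⊕0⊕0 = 0
s2: b2⊕b3⊕b6⊕b7⊕b10⊕b11⊕b14⊕b15 = 0⊕0⊕0⊕1⊕0⊕0⊕1⊕0 = 0
s4: b4⊕b5⊕b6⊕b7⊕b12⊕b13⊕b14⊕b15 = 0⊕0⊕0⊕1⊕0⊕0⊕1⊕0 = 0
s8: b8⊕b9⊕b10⊕b11⊕b12⊕b13⊕b14⊕b15 = 1⊕0⊕0⊕0⊕0⊕0⊕1⊕0 = 0
Syndrome (s8...s1) = 0000 → position 0 (no error).

0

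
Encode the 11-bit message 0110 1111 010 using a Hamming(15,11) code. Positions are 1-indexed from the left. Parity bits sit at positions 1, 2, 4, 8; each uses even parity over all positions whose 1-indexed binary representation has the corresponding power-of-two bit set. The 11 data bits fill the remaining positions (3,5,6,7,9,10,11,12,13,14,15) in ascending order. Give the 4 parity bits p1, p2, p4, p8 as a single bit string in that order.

Place data bits at non-power-of-two positions: b3=0, b5=1, b6=1, b7=0, b9=1, b10=1, b11=1, b12=1, b13=0, b14=1, b15=0.
p1 = XOR of data positions {3,5,7,9,11,13,15} = 0⊕1⊕0⊕1⊕1⊕0⊕0 = 1
p2 = XOR of data positions {3,6,7,10,11,14,15} = 0⊕1⊕0⊕1⊕1⊕1⊕0 = 0
p4 = XOR of data positions {5,6,7,12,13,14,15} = 1⊕1⊕0⊕1⊕0⊕1⊕0 = 0
p8 = XOR of data positions {9,10,11,12,13,14,15} = 1⊕1⊕1⊕1⊕0⊕1⊕0 = 1
Parity bits p1,p2,p4,p8 = 1001

1001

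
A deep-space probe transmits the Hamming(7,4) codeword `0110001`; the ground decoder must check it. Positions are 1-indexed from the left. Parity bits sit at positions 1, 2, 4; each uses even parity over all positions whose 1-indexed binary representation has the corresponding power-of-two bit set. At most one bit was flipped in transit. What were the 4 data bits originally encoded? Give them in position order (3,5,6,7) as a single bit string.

1011

s1: b1⊕b3⊕b5⊕b7 = 0⊕1⊕0⊕1 = 0
s2: b2⊕b3⊕b6⊕b7 = 1⊕1⊕0⊕1 = 1
s4: b4⊕b5⊕b6⊕b7 = 0⊕0⊕0⊕1 = 1
Syndrome (s4...s1) = 110 → position 6.
Flip bit 6: corrected codeword = 0110011
Data bits at positions 3,5,6,7: 1011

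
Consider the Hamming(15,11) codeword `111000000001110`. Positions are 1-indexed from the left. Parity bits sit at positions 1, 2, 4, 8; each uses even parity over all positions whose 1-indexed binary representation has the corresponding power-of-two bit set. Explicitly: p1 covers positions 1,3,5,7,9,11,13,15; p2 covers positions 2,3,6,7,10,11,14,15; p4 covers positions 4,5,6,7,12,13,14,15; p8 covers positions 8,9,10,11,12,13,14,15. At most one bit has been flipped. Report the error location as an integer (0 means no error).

s1: b1⊕b3⊕b5⊕b7⊕b9⊕b11⊕b13⊕b15 = 1⊕1⊕0⊕0⊕0⊕0⊕1⊕0 = 1
s2: b2⊕b3⊕b6⊕b7⊕b10⊕b11⊕b14⊕b15 = 1⊕1⊕0⊕0⊕0⊕0⊕1⊕0 = 1
s4: b4⊕b5⊕b6⊕b7⊕b12⊕b13⊕b14⊕b15 = 0⊕0⊕0⊕0⊕1⊕1⊕1⊕0 = 1
s8: b8⊕b9⊕b10⊕b11⊕b12⊕b13⊕b14⊕b15 = 0⊕0⊕0⊕0⊕1⊕1⊕1⊕0 = 1
Syndrome (s8...s1) = 1111 → position 15.

15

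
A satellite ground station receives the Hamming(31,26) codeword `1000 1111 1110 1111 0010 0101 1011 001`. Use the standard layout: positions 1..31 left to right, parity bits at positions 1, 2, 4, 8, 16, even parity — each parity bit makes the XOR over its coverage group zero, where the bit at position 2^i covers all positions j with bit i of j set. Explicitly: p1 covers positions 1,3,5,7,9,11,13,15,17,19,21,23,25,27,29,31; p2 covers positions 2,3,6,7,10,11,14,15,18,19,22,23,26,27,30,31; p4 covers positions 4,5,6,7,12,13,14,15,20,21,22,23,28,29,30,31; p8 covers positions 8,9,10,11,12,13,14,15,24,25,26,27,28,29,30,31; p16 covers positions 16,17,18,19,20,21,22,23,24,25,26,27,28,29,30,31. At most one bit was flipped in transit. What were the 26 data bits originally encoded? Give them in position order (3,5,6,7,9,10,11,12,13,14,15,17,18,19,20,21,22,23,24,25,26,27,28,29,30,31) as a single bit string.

00111110111001001011011001

s1: b1⊕b3⊕b5⊕b7⊕b9⊕b11⊕b13⊕b15⊕b17⊕b19⊕b21⊕b23⊕b25⊕b27⊕b29⊕b31 = 1⊕0⊕1⊕1⊕1⊕1⊕1⊕1⊕0⊕1⊕0⊕0⊕1⊕1⊕0⊕1 = 1
s2: b2⊕b3⊕b6⊕b7⊕b10⊕b11⊕b14⊕b15⊕b18⊕b19⊕b22⊕b23⊕b26⊕b27⊕b30⊕b31 = 0⊕0⊕1⊕1⊕1⊕1⊕1⊕1⊕0⊕1⊕1⊕0⊕0⊕1⊕0⊕1 = 0
s4: b4⊕b5⊕b6⊕b7⊕b12⊕b13⊕b14⊕b15⊕b20⊕b21⊕b22⊕b23⊕b28⊕b29⊕b30⊕b31 = 0⊕1⊕1⊕1⊕0⊕1⊕1⊕1⊕0⊕0⊕1⊕0⊕1⊕0⊕0⊕1 = 1
s8: b8⊕b9⊕b10⊕b11⊕b12⊕b13⊕b14⊕b15⊕b24⊕b25⊕b26⊕b27⊕b28⊕b29⊕b30⊕b31 = 1⊕1⊕1⊕1⊕0⊕1⊕1⊕1⊕1⊕1⊕0⊕1⊕1⊕0⊕0⊕1 = 0
s16: b16⊕b17⊕b18⊕b19⊕b20⊕b21⊕b22⊕b23⊕b24⊕b25⊕b26⊕b27⊕b28⊕b29⊕b30⊕b31 = 1⊕0⊕0⊕1⊕0⊕0⊕1⊕0⊕1⊕1⊕0⊕1⊕1⊕0⊕0⊕1 = 0
Syndrome (s16...s1) = 00101 → position 5.
Flip bit 5: corrected codeword = 1000011111101111001001011011001
Data bits at positions 3,5,6,7,9,10,11,12,13,14,15,17,18,19,20,21,22,23,24,25,26,27,28,29,30,31: 00111110111001001011011001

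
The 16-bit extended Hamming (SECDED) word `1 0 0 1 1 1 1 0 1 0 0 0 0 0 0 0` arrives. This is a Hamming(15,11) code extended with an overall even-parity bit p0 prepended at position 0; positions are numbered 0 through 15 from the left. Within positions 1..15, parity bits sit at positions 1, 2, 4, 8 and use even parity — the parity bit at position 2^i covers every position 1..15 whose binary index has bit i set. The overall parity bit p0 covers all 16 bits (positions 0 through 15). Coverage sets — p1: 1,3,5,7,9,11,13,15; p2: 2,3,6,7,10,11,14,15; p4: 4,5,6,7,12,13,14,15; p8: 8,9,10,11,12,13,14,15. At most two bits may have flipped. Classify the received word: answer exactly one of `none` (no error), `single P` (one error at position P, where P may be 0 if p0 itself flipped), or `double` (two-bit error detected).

s1: b1⊕b3⊕b5⊕b7⊕b9⊕b11⊕b13⊕b15 = 0⊕1⊕1⊕0⊕0⊕0⊕0⊕0 = 0
s2: b2⊕b3⊕b6⊕b7⊕b10⊕b11⊕b14⊕b15 = 0⊕1⊕1⊕0⊕0⊕0⊕0⊕0 = 0
s4: b4⊕b5⊕b6⊕b7⊕b12⊕b13⊕b14⊕b15 = 1⊕1⊕1⊕0⊕0⊕0⊕0⊕0 = 1
s8: b8⊕b9⊕b10⊕b11⊕b12⊕b13⊕b14⊕b15 = 1⊕0⊕0⊕0⊕0⊕0⊕0⊕0 = 1
Syndrome (s8...s1) = 1100 → position 12.
Overall parity (XOR of all 16 bits, including p0): 1⊕0⊕0⊕1⊕1⊕1⊕1⊕0⊕1⊕0⊕0⊕0⊕0⊕0⊕0⊕0 = 0
Overall=0, syndrome position=12 → double-bit error detected (uncorrectable).

double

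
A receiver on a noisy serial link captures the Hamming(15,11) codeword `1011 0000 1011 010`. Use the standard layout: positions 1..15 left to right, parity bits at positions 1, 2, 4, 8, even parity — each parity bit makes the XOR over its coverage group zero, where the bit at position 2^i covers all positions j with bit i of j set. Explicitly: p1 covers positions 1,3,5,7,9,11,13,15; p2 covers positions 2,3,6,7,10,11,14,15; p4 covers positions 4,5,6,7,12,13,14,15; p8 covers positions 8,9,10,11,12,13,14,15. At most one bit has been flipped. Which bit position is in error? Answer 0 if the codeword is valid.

s1: b1⊕b3⊕b5⊕b7⊕b9⊕b11⊕b13⊕b15 = 1⊕1⊕0⊕0⊕1⊕1⊕0⊕0 = 0
s2: b2⊕b3⊕b6⊕b7⊕b10⊕b11⊕b14⊕b15 = 0⊕1⊕0⊕0⊕0⊕1⊕1⊕0 = 1
s4: b4⊕b5⊕b6⊕b7⊕b12⊕b13⊕b14⊕b15 = 1⊕0⊕0⊕0⊕1⊕0⊕1⊕0 = 1
s8: b8⊕b9⊕b10⊕b11⊕b12⊕b13⊕b14⊕b15 = 0⊕1⊕0⊕1⊕1⊕0⊕1⊕0 = 0
Syndrome (s8...s1) = 0110 → position 6.

6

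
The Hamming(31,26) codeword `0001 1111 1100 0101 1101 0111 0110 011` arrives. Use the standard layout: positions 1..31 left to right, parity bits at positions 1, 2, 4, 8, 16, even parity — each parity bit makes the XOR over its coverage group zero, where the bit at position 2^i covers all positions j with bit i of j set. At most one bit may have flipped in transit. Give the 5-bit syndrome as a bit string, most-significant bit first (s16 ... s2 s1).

11011

s1: b1⊕b3⊕b5⊕b7⊕b9⊕b11⊕b13⊕b15⊕b17⊕b19⊕b21⊕b23⊕b25⊕b27⊕b29⊕b31 = 0⊕0⊕1⊕1⊕1⊕0⊕0⊕0⊕1⊕0⊕0⊕1⊕0⊕1⊕0⊕1 = 1
s2: b2⊕b3⊕b6⊕b7⊕b10⊕b11⊕b14⊕b15⊕b18⊕b19⊕b22⊕b23⊕b26⊕b27⊕b30⊕b31 = 0⊕0⊕1⊕1⊕1⊕0⊕1⊕0⊕1⊕0⊕1⊕1⊕1⊕1⊕1⊕1 = 1
s4: b4⊕b5⊕b6⊕b7⊕b12⊕b13⊕b14⊕b15⊕b20⊕b21⊕b22⊕b23⊕b28⊕b29⊕b30⊕b31 = 1⊕1⊕1⊕1⊕0⊕0⊕1⊕0⊕1⊕0⊕1⊕1⊕0⊕0⊕1⊕1 = 0
s8: b8⊕b9⊕b10⊕b11⊕b12⊕b13⊕b14⊕b15⊕b24⊕b25⊕b26⊕b27⊕b28⊕b29⊕b30⊕b31 = 1⊕1⊕1⊕0⊕0⊕0⊕1⊕0⊕1⊕0⊕1⊕1⊕0⊕0⊕1⊕1 = 1
s16: b16⊕b17⊕b18⊕b19⊕b20⊕b21⊕b22⊕b23⊕b24⊕b25⊕b26⊕b27⊕b28⊕b29⊕b30⊕b31 = 1⊕1⊕1⊕0⊕1⊕0⊕1⊕1⊕1⊕0⊕1⊕1⊕0⊕0⊕1⊕1 = 1
Syndrome (s16...s1) = 11011 → position 27.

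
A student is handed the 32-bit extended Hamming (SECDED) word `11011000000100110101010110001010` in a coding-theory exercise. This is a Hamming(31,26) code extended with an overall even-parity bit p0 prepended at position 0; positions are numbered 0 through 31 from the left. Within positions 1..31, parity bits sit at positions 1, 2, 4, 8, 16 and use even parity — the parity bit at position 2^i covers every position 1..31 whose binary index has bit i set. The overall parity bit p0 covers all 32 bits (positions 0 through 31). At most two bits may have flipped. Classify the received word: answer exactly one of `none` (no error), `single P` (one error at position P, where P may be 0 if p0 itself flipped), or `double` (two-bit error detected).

double

s1: b1⊕b3⊕b5⊕b7⊕b9⊕b11⊕b13⊕b15⊕b17⊕b19⊕b21⊕b23⊕b25⊕b27⊕b29⊕b31 = 1⊕1⊕0⊕0⊕0⊕1⊕0⊕1⊕1⊕1⊕1⊕1⊕0⊕0⊕0⊕0 = 0
s2: b2⊕b3⊕b6⊕b7⊕b10⊕b11⊕b14⊕b15⊕b18⊕b19⊕b22⊕b23⊕b26⊕b27⊕b30⊕b31 = 0⊕1⊕0⊕0⊕0⊕1⊕1⊕1⊕0⊕1⊕0⊕1⊕0⊕0⊕1⊕0 = 1
s4: b4⊕b5⊕b6⊕b7⊕b12⊕b13⊕b14⊕b15⊕b20⊕b21⊕b22⊕b23⊕b28⊕b29⊕b30⊕b31 = 1⊕0⊕0⊕0⊕0⊕0⊕1⊕1⊕0⊕1⊕0⊕1⊕1⊕0⊕1⊕0 = 1
s8: b8⊕b9⊕b10⊕b11⊕b12⊕b13⊕b14⊕b15⊕b24⊕b25⊕b26⊕b27⊕b28⊕b29⊕b30⊕b31 = 0⊕0⊕0⊕1⊕0⊕0⊕1⊕1⊕1⊕0⊕0⊕0⊕1⊕0⊕1⊕0 = 0
s16: b16⊕b17⊕b18⊕b19⊕b20⊕b21⊕b22⊕b23⊕b24⊕b25⊕b26⊕b27⊕b28⊕b29⊕b30⊕b31 = 0⊕1⊕0⊕1⊕0⊕1⊕0⊕1⊕1⊕0⊕0⊕0⊕1⊕0⊕1⊕0 = 1
Syndrome (s16...s1) = 10110 → position 22.
Overall parity (XOR of all 32 bits, including p0): 1⊕1⊕0⊕1⊕1⊕0⊕0⊕0⊕0⊕0⊕0⊕1⊕0⊕0⊕1⊕1⊕0⊕1⊕0⊕1⊕0⊕1⊕0⊕1⊕1⊕0⊕0⊕0⊕1⊕0⊕1⊕0 = 0
Overall=0, syndrome position=22 → double-bit error detected (uncorrectable).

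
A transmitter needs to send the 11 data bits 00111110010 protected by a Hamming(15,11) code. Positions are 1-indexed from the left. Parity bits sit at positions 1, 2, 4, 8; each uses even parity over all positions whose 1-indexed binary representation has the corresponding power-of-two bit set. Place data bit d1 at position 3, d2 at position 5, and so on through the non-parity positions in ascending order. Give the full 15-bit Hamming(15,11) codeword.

Place data bits at non-power-of-two positions: b3=0, b5=0, b6=1, b7=1, b9=1, b10=1, b11=1, b12=0, b13=0, b14=1, b15=0.
p1 = XOR of data positions {3,5,7,9,11,13,15} = 0⊕0⊕1⊕1⊕1⊕0⊕0 = 1
p2 = XOR of data positions {3,6,7,10,11,14,15} = 0⊕1⊕1⊕1⊕1⊕1⊕0 = 1
p4 = XOR of data positions {5,6,7,12,13,14,15} = 0⊕1⊕1⊕0⊕0⊕1⊕0 = 1
p8 = XOR of data positions {9,10,11,12,13,14,15} = 1⊕1⊕1⊕0⊕0⊕1⊕0 = 0
Codeword b1..b15 = 110101101110010

110101101110010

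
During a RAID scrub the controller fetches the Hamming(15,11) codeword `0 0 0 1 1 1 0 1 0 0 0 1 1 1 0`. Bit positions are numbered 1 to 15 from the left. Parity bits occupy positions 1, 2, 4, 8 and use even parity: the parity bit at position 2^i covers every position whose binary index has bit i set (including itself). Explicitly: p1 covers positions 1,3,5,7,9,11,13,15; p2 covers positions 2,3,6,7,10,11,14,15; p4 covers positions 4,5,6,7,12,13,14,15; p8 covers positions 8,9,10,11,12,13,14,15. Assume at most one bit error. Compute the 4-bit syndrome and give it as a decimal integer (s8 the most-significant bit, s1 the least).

0

s1: b1⊕b3⊕b5⊕b7⊕b9⊕b11⊕b13⊕b15 = 0⊕0⊕1⊕0⊕0⊕0⊕1⊕0 = 0
s2: b2⊕b3⊕b6⊕b7⊕b10⊕b11⊕b14⊕b15 = 0⊕0⊕1⊕0⊕0⊕0⊕1⊕0 = 0
s4: b4⊕b5⊕b6⊕b7⊕b12⊕b13⊕b14⊕b15 = 1⊕1⊕1⊕0⊕1⊕1⊕1⊕0 = 0
s8: b8⊕b9⊕b10⊕b11⊕b12⊕b13⊕b14⊕b15 = 1⊕0⊕0⊕0⊕1⊕1⊕1⊕0 = 0
Syndrome (s8...s1) = 0000 → position 0 (no error).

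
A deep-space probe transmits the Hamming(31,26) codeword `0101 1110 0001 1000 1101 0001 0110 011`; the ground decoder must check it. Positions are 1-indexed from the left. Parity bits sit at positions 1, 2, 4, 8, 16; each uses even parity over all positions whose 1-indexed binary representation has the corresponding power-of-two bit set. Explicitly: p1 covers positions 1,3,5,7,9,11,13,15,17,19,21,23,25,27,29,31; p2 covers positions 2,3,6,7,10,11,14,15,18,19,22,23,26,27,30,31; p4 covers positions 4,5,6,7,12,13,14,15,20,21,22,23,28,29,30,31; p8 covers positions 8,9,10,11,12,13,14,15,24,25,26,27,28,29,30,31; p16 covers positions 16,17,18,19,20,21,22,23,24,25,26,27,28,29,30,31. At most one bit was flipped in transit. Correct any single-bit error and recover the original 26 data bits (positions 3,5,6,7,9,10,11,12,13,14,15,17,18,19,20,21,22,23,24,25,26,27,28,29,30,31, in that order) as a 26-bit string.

01110000100110100010110011

s1: b1⊕b3⊕b5⊕b7⊕b9⊕b11⊕b13⊕b15⊕b17⊕b19⊕b21⊕b23⊕b25⊕b27⊕b29⊕b31 = 0⊕0⊕1⊕1⊕0⊕0⊕1⊕0⊕1⊕0⊕0⊕0⊕0⊕1⊕0⊕1 = 0
s2: b2⊕b3⊕b6⊕b7⊕b10⊕b11⊕b14⊕b15⊕b18⊕b19⊕b22⊕b23⊕b26⊕b27⊕b30⊕b31 = 1⊕0⊕1⊕1⊕0⊕0⊕0⊕0⊕1⊕0⊕0⊕0⊕1⊕1⊕1⊕1 = 0
s4: b4⊕b5⊕b6⊕b7⊕b12⊕b13⊕b14⊕b15⊕b20⊕b21⊕b22⊕b23⊕b28⊕b29⊕b30⊕b31 = 1⊕1⊕1⊕1⊕1⊕1⊕0⊕0⊕1⊕0⊕0⊕0⊕0⊕0⊕1⊕1 = 1
s8: b8⊕b9⊕b10⊕b11⊕b12⊕b13⊕b14⊕b15⊕b24⊕b25⊕b26⊕b27⊕b28⊕b29⊕b30⊕b31 = 0⊕0⊕0⊕0⊕1⊕1⊕0⊕0⊕1⊕0⊕1⊕1⊕0⊕0⊕1⊕1 = 1
s16: b16⊕b17⊕b18⊕b19⊕b20⊕b21⊕b22⊕b23⊕b24⊕b25⊕b26⊕b27⊕b28⊕b29⊕b30⊕b31 = 0⊕1⊕1⊕0⊕1⊕0⊕0⊕0⊕1⊕0⊕1⊕1⊕0⊕0⊕1⊕1 = 0
Syndrome (s16...s1) = 01100 → position 12.
Flip bit 12: corrected codeword = 0101111000001000110100010110011
Data bits at positions 3,5,6,7,9,10,11,12,13,14,15,17,18,19,20,21,22,23,24,25,26,27,28,29,30,31: 01110000100110100010110011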